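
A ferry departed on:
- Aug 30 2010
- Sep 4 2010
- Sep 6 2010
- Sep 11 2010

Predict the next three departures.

Sep 13 2010, Sep 18 2010, Sep 20 2010

The gap pattern 5, 2, 5 repeats every 2 events.
These are the Mondays and Saturdays of each week.
Next Monday: Sep 13 2010.
Next Saturday: Sep 18 2010.
Next Monday: Sep 20 2010.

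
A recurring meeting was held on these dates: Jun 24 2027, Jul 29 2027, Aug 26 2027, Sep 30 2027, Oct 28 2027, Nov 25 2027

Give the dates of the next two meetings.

Dec 30 2027, Jan 27 2028

Every date is a Thursday; gaps 35, 28, 35, 28, 28 days.
Each is the last Thursday of its month (at least one falls on the 29th or later, ruling out '4th Thursday').
Last Thursday of December 2027: Dec 30 2027.
Last Thursday of January 2028: Jan 27 2028.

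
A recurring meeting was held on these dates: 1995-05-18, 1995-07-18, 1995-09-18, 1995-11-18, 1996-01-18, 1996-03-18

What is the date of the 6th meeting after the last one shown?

1997-03-18

Each date is the 18th; the gaps (61, 62, 61, 61, 60) track the month lengths.
The rule is the 18th of every 2 months.
May 1996: 1996-05-18.
July 1996: 1996-07-18.
September 1996: 1996-09-18.
November 1996: 1996-11-18.
Next: January 1997 → 1997-01-18.
Next: March 1997 → 1997-03-18.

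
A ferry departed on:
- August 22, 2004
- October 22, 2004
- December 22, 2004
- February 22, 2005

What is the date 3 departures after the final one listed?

The day-of-month is always 22 (61, 61, 62 days between events).
So this recurs on the 22nd of every 2 months.
April 2005: April 22, 2005.
Next: June 2005 → June 22, 2005.
Next: August 2005 → August 22, 2005.

August 22, 2005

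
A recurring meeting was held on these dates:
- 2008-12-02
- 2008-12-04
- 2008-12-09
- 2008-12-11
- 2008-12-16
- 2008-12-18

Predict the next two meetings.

2008-12-23, 2008-12-25

The gap pattern 2, 5, 2, 5, 2 repeats every 2 events.
These are the Tuesdays and Thursdays of each week.
The following Tuesday is 2008-12-23.
Next Thursday: 2008-12-25.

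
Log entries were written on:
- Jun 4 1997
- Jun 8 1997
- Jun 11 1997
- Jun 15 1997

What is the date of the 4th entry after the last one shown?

Jun 29 1997

Gaps: 4, 3, 4 days — not constant, but cyclic with period 2.
The events fall on every Wednesday and Sunday.
Next Wednesday: Jun 18 1997.
The following Sunday is Jun 22 1997.
The following Wednesday is Jun 25 1997.
Next Sunday: Jun 29 1997.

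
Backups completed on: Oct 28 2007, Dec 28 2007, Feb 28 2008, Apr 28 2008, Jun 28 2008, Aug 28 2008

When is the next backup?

Gaps: 61, 62, 60, 61, 61 days — not constant. Every event is on the 28th of the month.
Pattern: the 28th of every 2 months.
Next: October 2008 → Oct 28 2008.

Oct 28 2008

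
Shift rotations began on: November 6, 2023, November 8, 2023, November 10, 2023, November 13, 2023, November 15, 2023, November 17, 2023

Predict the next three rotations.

November 20, 2023; November 22, 2023; November 24, 2023

The gap pattern 2, 2, 3, 2, 2 repeats every 3 events.
These are the Mondays, Wednesdays and Fridays of each week.
Next Monday: November 20, 2023.
Next Wednesday: November 22, 2023.
The following Friday is November 24, 2023.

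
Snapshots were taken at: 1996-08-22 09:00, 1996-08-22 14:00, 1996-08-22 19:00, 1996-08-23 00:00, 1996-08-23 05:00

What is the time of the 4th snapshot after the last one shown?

1996-08-24 01:00

The interval is a steady 5 hours (5, 5, 5, 5).
1996-08-23 05:00 + 5 h = 1996-08-23 10:00.
1996-08-23 10:00 + 5 h = 1996-08-23 15:00.
1996-08-23 15:00 + 5 h = 1996-08-23 20:00.
1996-08-23 20:00 + 5 h = 1996-08-24 01:00.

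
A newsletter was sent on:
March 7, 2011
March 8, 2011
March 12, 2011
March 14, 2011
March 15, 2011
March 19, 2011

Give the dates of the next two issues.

March 21, 2011; March 22, 2011

Gaps: 1, 4, 2, 1, 4 days — not constant, but cyclic with period 3.
The events fall on every Monday, Tuesday and Saturday.
Next Monday: March 21, 2011.
The following Tuesday is March 22, 2011.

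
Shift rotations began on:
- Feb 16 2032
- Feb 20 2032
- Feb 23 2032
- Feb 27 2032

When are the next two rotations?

Every event lands on a Monday or Friday (gaps cycle 4, 3, 4).
So the schedule is: every Monday and Friday.
The following Monday is Mar 1 2032.
The following Friday is Mar 5 2032.

Mar 1 2032, Mar 5 2032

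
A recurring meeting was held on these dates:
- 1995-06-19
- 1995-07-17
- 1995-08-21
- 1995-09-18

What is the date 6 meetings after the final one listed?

These are Mondays at 28- or 35-day spacing (28, 35, 28).
The pattern: 3rd Monday of the month.
3rd Monday of October 1995: 1995-10-16.
November 1995 — 3rd Monday is 1995-11-20.
3rd Monday of December 1995: 1995-12-18.
3rd Monday of January 1996: 1996-01-15.
3rd Monday of February 1996: 1996-02-19.
March 1996 — 3rd Monday is 1996-03-18.

1996-03-18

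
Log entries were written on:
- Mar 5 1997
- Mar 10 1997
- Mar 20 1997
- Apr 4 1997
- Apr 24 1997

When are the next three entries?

May 19 1997, Jun 18 1997, Jul 23 1997

Intervals are 5, 10, 15, 20 days — an arithmetic progression with common difference 5.
Next gap: 25 days. Apr 24 1997 + 25 days = May 19 1997.
Next gap: 30 days. May 19 1997 + 30 days = Jun 18 1997.
Next gap: 35 days. Jun 18 1997 + 35 days = Jul 23 1997.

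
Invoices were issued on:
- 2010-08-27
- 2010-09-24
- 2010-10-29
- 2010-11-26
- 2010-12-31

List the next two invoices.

2011-01-28, 2011-02-25

All Fridays; the gaps (28, 35, 28, 35) vary with month length.
This is the last Friday of each month.
January 2011 ends with Friday 2011-01-28.
Last Friday of February 2011: 2011-02-25.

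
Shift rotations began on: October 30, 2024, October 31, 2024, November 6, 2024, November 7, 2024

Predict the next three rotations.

Every event lands on a Wednesday or Thursday (gaps cycle 1, 6, 1).
So the schedule is: every Wednesday and Thursday.
Next Wednesday: November 13, 2024.
The following Thursday is November 14, 2024.
Next Wednesday: November 20, 2024.

November 13, 2024; November 14, 2024; November 20, 2024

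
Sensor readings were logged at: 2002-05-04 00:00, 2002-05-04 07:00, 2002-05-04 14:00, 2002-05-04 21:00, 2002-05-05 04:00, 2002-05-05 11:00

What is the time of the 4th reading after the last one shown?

The interval is a steady 7 hours (7, 7, 7, 7, 7).
2002-05-05 11:00 + 7 h = 2002-05-05 18:00.
2002-05-05 18:00 + 7 h = 2002-05-06 01:00.
2002-05-06 01:00 + 7 h = 2002-05-06 08:00.
2002-05-06 08:00 + 7 h = 2002-05-06 15:00.

2002-05-06 15:00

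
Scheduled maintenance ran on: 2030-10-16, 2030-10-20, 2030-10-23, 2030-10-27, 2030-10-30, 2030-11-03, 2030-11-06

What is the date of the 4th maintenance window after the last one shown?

2030-11-20

The gap pattern 4, 3, 4, 3, 4, 3 repeats every 2 events.
These are the Wednesdays and Sundays of each week.
The following Sunday is 2030-11-10.
Next Wednesday: 2030-11-13.
Next Sunday: 2030-11-17.
Next Wednesday: 2030-11-20.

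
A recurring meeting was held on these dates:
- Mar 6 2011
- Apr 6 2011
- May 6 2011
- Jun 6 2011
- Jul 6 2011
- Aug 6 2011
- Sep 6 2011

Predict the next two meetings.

The day-of-month is always 6 (31, 30, 31, 30, 31, 31 days between events).
So this recurs on the 6th of each month.
October 2011: Oct 6 2011.
Next: November 2011 → Nov 6 2011.

Oct 6 2011, Nov 6 2011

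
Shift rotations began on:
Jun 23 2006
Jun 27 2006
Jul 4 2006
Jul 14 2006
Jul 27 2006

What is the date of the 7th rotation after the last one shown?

Gaps: 4, 7, 10, 13 days — each gap is 3 larger than the previous one.
Next gap: 16 days. Jul 27 2006 + 16 days = Aug 12 2006.
Next gap: 19 days. Aug 12 2006 + 19 days = Aug 31 2006.
Next gap: 22 days. Aug 31 2006 + 22 days = Sep 22 2006.
Next gap: 25 days. Sep 22 2006 + 25 days = Oct 17 2006.
Next gap: 28 days. Oct 17 2006 + 28 days = Nov 14 2006.
Next gap: 31 days. Nov 14 2006 + 31 days = Dec 15 2006.
Next gap: 34 days. Dec 15 2006 + 34 days = Jan 18 2007.

Jan 18 2007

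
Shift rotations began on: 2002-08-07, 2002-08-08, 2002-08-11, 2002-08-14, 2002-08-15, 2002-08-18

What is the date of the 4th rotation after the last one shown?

The gap pattern 1, 3, 3, 1, 3 repeats every 3 events.
These are the Wednesdays, Thursdays and Sundays of each week.
Next Wednesday: 2002-08-21.
Next Thursday: 2002-08-22.
The following Sunday is 2002-08-25.
Next Wednesday: 2002-08-28.

2002-08-28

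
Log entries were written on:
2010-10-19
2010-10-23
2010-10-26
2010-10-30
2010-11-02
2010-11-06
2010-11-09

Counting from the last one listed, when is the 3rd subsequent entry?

2010-11-20

Gaps: 4, 3, 4, 3, 4, 3 days — not constant, but cyclic with period 2.
The events fall on every Tuesday and Saturday.
The following Saturday is 2010-11-13.
Next Tuesday: 2010-11-16.
Next Saturday: 2010-11-20.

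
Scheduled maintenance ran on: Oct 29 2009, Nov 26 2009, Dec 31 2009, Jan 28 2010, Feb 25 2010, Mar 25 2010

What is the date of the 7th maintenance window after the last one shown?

Every date is a Thursday; gaps 28, 35, 28, 28, 28 days.
Each is the last Thursday of its month (at least one falls on the 29th or later, ruling out '4th Thursday').
April 2010 ends with Thursday Apr 29 2010.
May 2010 ends with Thursday May 27 2010.
Last Thursday of June 2010: Jun 24 2010.
Last Thursday of July 2010: Jul 29 2010.
Last Thursday of August 2010: Aug 26 2010.
Last Thursday of September 2010: Sep 30 2010.
Last Thursday of October 2010: Oct 28 2010.

Oct 28 2010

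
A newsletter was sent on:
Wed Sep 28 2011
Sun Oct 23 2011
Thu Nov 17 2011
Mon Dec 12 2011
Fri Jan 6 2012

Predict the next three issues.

Tue Jan 31 2012, Sat Feb 25 2012, Wed Mar 21 2012

Gaps between consecutive events: 25, 25, 25, 25 days — a constant 25-day interval.
Fri Jan 6 2012 + 25 days = Tue Jan 31 2012.
Tue Jan 31 2012 + 25 days = Sat Feb 25 2012.
Sat Feb 25 2012 + 25 days = Wed Mar 21 2012.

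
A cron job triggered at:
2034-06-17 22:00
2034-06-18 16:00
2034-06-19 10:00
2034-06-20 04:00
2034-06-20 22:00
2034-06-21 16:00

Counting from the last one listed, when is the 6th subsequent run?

Spacing: 18, 18, 18, 18, 18 h — constant 18 h.
2034-06-21 16:00 + 18 h = 2034-06-22 10:00.
2034-06-22 10:00 + 18 h = 2034-06-23 04:00.
2034-06-23 04:00 + 18 h = 2034-06-23 22:00.
2034-06-23 22:00 + 18 h = 2034-06-24 16:00.
2034-06-24 16:00 + 18 h = 2034-06-25 10:00.
2034-06-25 10:00 + 18 h = 2034-06-26 04:00.

2034-06-26 04:00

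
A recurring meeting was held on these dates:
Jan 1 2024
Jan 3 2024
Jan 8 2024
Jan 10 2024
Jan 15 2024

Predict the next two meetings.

Jan 17 2024, Jan 22 2024

Gaps: 2, 5, 2, 5 days — not constant, but cyclic with period 2.
The events fall on every Monday and Wednesday.
Next Wednesday: Jan 17 2024.
Next Monday: Jan 22 2024.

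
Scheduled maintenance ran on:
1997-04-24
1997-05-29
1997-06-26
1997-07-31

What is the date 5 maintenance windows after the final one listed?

1997-12-25

These are Thursdays with 35, 28, 35-day gaps.
Each is the final Thursday of its month — 1997-05-29 is past the 28th, so '4th Thursday' doesn't fit.
Last Thursday of August 1997: 1997-08-28.
Last Thursday of September 1997: 1997-09-25.
October 1997 ends with Thursday 1997-10-30.
November 1997 ends with Thursday 1997-11-27.
Last Thursday of December 1997: 1997-12-25.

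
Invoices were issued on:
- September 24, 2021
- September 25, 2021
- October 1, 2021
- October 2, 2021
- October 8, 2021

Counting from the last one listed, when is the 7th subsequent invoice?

October 30, 2021

The gap pattern 1, 6, 1, 6 repeats every 2 events.
These are the Fridays and Saturdays of each week.
Next Saturday: October 9, 2021.
Next Friday: October 15, 2021.
Next Saturday: October 16, 2021.
Next Friday: October 22, 2021.
The following Saturday is October 23, 2021.
The following Friday is October 29, 2021.
The following Saturday is October 30, 2021.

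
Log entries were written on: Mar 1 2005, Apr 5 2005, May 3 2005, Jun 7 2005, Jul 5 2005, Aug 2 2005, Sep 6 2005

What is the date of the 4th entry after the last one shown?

These are Tuesdays at 28- or 35-day spacing (35, 28, 35, 28, 28, 35).
The pattern: 1st Tuesday of the month.
1st Tuesday of October 2005: Oct 4 2005.
1st Tuesday of November 2005: Nov 1 2005.
1st Tuesday of December 2005: Dec 6 2005.
January 2006 — 1st Tuesday is Jan 3 2006.

Jan 3 2006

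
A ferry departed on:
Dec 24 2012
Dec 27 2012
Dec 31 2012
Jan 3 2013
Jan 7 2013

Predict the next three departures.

Every event lands on a Monday or Thursday (gaps cycle 3, 4, 3, 4).
So the schedule is: every Monday and Thursday.
The following Thursday is Jan 10 2013.
The following Monday is Jan 14 2013.
The following Thursday is Jan 17 2013.

Jan 10 2013, Jan 14 2013, Jan 17 2013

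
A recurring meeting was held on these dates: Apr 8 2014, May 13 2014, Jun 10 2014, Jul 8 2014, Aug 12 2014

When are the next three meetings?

Sep 9 2014, Oct 14 2014, Nov 11 2014

All dates are Tuesdays, 35, 28, 28, 35 days apart.
Specifically, the 2nd Tuesday of each month.
September 2014 — 2nd Tuesday is Sep 9 2014.
2nd Tuesday of October 2014: Oct 14 2014.
2nd Tuesday of November 2014: Nov 11 2014.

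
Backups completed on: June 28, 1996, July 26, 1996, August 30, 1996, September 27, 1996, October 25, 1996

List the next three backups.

These are Fridays with 28, 35, 28, 28-day gaps.
Each is the final Friday of its month — August 30, 1996 is past the 28th, so '4th Friday' doesn't fit.
November 1996 ends with Friday November 29, 1996.
December 1996 ends with Friday December 27, 1996.
Last Friday of January 1997: January 31, 1997.

November 29, 1996; December 27, 1996; January 31, 1997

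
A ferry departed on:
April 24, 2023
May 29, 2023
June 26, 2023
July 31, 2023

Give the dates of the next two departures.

Every date is a Monday; gaps 35, 28, 35 days.
Each is the last Monday of its month (at least one falls on the 29th or later, ruling out '4th Monday').
August 2023 ends with Monday August 28, 2023.
September 2023 ends with Monday September 25, 2023.

August 28, 2023; September 25, 2023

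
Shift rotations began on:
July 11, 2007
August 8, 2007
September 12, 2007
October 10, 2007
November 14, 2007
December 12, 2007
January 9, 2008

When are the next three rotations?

February 13, 2008; March 12, 2008; April 9, 2008

These are Wednesdays at 28- or 35-day spacing (28, 35, 28, 35, 28, 28).
The pattern: 2nd Wednesday of the month.
February 2008 — 2nd Wednesday is February 13, 2008.
March 2008 — 2nd Wednesday is March 12, 2008.
2nd Wednesday of April 2008: April 9, 2008.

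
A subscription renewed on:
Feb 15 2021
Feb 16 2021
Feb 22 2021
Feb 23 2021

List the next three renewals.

Mar 1 2021, Mar 2 2021, Mar 8 2021

Gaps: 1, 6, 1 days — not constant, but cyclic with period 2.
The events fall on every Monday and Tuesday.
Next Monday: Mar 1 2021.
Next Tuesday: Mar 2 2021.
The following Monday is Mar 8 2021.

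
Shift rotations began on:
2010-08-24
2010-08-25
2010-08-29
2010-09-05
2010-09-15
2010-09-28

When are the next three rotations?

Intervals are 1, 4, 7, 10, 13 days — an arithmetic progression with common difference 3.
Next gap: 16 days. 2010-09-28 + 16 days = 2010-10-14.
Next gap: 19 days. 2010-10-14 + 19 days = 2010-11-02.
Next gap: 22 days. 2010-11-02 + 22 days = 2010-11-24.

2010-10-14, 2010-11-02, 2010-11-24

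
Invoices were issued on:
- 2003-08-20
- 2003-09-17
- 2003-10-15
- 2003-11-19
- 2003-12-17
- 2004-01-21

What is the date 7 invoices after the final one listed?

2004-08-18

All dates are Wednesdays, 28, 28, 35, 28, 35 days apart.
Specifically, the 3rd Wednesday of each month.
February 2004 — 3rd Wednesday is 2004-02-18.
March 2004 — 3rd Wednesday is 2004-03-17.
3rd Wednesday of April 2004: 2004-04-21.
3rd Wednesday of May 2004: 2004-05-19.
3rd Wednesday of June 2004: 2004-06-16.
July 2004 — 3rd Wednesday is 2004-07-21.
August 2004 — 3rd Wednesday is 2004-08-18.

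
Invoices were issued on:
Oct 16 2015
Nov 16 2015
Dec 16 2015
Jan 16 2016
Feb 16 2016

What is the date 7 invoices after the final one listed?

Sep 16 2016

The day-of-month is always 16 (31, 30, 31, 31 days between events).
So this recurs on the 16th of each month.
March 2016: Mar 16 2016.
April 2016: Apr 16 2016.
Next: May 2016 → May 16 2016.
Next: June 2016 → Jun 16 2016.
Next: July 2016 → Jul 16 2016.
Next: August 2016 → Aug 16 2016.
Next: September 2016 → Sep 16 2016.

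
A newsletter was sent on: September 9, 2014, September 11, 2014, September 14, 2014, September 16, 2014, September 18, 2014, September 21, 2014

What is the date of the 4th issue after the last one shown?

Every event lands on a Tuesday or Thursday or Sunday (gaps cycle 2, 3, 2, 2, 3).
So the schedule is: every Tuesday, Thursday and Sunday.
Next Tuesday: September 23, 2014.
Next Thursday: September 25, 2014.
The following Sunday is September 28, 2014.
The following Tuesday is September 30, 2014.

September 30, 2014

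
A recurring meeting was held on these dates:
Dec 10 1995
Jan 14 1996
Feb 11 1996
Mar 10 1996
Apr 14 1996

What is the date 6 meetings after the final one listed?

These are Sundays at 28- or 35-day spacing (35, 28, 28, 35).
The pattern: 2nd Sunday of the month.
2nd Sunday of May 1996: May 12 1996.
2nd Sunday of June 1996: Jun 9 1996.
July 1996 — 2nd Sunday is Jul 14 1996.
August 1996 — 2nd Sunday is Aug 11 1996.
2nd Sunday of September 1996: Sep 8 1996.
2nd Sunday of October 1996: Oct 13 1996.

Oct 13 1996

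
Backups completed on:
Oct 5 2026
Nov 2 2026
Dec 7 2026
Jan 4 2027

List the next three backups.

Feb 1 2027, Mar 1 2027, Apr 5 2027

All dates are Mondays, 28, 35, 28 days apart.
Specifically, the 1st Monday of each month.
1st Monday of February 2027: Feb 1 2027.
1st Monday of March 2027: Mar 1 2027.
April 2027 — 1st Monday is Apr 5 2027.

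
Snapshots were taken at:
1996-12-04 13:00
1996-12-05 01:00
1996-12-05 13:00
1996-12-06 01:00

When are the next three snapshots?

1996-12-06 13:00, 1996-12-07 01:00, 1996-12-07 13:00

The interval is a steady 12 hours (12, 12, 12).
1996-12-06 01:00 + 12 h = 1996-12-06 13:00.
1996-12-06 13:00 + 12 h = 1996-12-07 01:00.
1996-12-07 01:00 + 12 h = 1996-12-07 13:00.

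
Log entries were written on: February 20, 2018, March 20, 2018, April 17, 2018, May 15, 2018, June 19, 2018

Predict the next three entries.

All dates are Tuesdays, 28, 28, 28, 35 days apart.
Specifically, the 3rd Tuesday of each month.
3rd Tuesday of July 2018: July 17, 2018.
August 2018 — 3rd Tuesday is August 21, 2018.
3rd Tuesday of September 2018: September 18, 2018.

July 17, 2018; August 21, 2018; September 18, 2018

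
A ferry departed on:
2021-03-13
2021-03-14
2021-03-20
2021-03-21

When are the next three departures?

The gap pattern 1, 6, 1 repeats every 2 events.
These are the Saturdays and Sundays of each week.
The following Saturday is 2021-03-27.
The following Sunday is 2021-03-28.
The following Saturday is 2021-04-03.

2021-03-27, 2021-03-28, 2021-04-03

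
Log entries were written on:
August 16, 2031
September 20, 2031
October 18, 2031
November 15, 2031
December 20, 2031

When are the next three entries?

All dates are Saturdays, 35, 28, 28, 35 days apart.
Specifically, the 3rd Saturday of each month.
3rd Saturday of January 2032: January 17, 2032.
February 2032 — 3rd Saturday is February 21, 2032.
March 2032 — 3rd Saturday is March 20, 2032.

January 17, 2032; February 21, 2032; March 20, 2032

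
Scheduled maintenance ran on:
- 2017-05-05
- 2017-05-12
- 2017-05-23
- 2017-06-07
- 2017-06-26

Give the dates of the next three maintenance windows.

Gaps: 7, 11, 15, 19 days — each gap is 4 larger than the previous one.
Next gap: 23 days. 2017-06-26 + 23 days = 2017-07-19.
Next gap: 27 days. 2017-07-19 + 27 days = 2017-08-15.
Next gap: 31 days. 2017-08-15 + 31 days = 2017-09-15.

2017-07-19, 2017-08-15, 2017-09-15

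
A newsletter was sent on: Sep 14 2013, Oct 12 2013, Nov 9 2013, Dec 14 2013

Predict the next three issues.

Jan 11 2014, Feb 8 2014, Mar 8 2014

These are Saturdays at 28- or 35-day spacing (28, 28, 35).
The pattern: 2nd Saturday of the month.
January 2014 — 2nd Saturday is Jan 11 2014.
2nd Saturday of February 2014: Feb 8 2014.
March 2014 — 2nd Saturday is Mar 8 2014.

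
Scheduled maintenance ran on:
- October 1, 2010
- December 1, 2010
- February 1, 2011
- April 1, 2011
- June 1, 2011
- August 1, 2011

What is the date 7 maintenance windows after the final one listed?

October 1, 2012

Gaps: 61, 62, 59, 61, 61 days — not constant. Every event is on the 1st of the month.
Pattern: the 1st of every 2 months.
Next: October 2011 → October 1, 2011.
Next: December 2011 → December 1, 2011.
February 2012: February 1, 2012.
April 2012: April 1, 2012.
June 2012: June 1, 2012.
August 2012: August 1, 2012.
October 2012: October 1, 2012.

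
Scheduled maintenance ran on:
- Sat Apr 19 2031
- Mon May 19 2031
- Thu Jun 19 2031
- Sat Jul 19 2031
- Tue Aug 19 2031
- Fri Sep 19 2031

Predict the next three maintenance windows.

Each date is the 19th; the gaps (30, 31, 30, 31, 31) track the month lengths.
The rule is the 19th of each month.
October 2031: Sun Oct 19 2031.
November 2031: Wed Nov 19 2031.
December 2031: Fri Dec 19 2031.

Sun Oct 19 2031, Wed Nov 19 2031, Fri Dec 19 2031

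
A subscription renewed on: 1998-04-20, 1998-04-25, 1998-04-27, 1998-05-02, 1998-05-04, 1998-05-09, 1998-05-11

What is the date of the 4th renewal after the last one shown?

1998-05-25

Every event lands on a Monday or Saturday (gaps cycle 5, 2, 5, 2, 5, 2).
So the schedule is: every Monday and Saturday.
Next Saturday: 1998-05-16.
Next Monday: 1998-05-18.
Next Saturday: 1998-05-23.
Next Monday: 1998-05-25.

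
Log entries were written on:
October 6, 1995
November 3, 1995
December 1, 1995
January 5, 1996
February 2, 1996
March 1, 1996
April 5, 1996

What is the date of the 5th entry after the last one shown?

These are Fridays at 28- or 35-day spacing (28, 28, 35, 28, 28, 35).
The pattern: 1st Friday of the month.
1st Friday of May 1996: May 3, 1996.
1st Friday of June 1996: June 7, 1996.
July 1996 — 1st Friday is July 5, 1996.
1st Friday of August 1996: August 2, 1996.
1st Friday of September 1996: September 6, 1996.

September 6, 1996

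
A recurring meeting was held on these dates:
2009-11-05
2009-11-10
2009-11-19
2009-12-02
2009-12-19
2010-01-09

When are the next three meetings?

Intervals are 5, 9, 13, 17, 21 days — an arithmetic progression with common difference 4.
Next gap: 25 days. 2010-01-09 + 25 days = 2010-02-03.
Next gap: 29 days. 2010-02-03 + 29 days = 2010-03-04.
Next gap: 33 days. 2010-03-04 + 33 days = 2010-04-06.

2010-02-03, 2010-03-04, 2010-04-06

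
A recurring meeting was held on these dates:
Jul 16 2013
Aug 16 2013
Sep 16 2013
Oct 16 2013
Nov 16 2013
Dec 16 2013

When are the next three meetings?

Each date is the 16th; the gaps (31, 31, 30, 31, 30) track the month lengths.
The rule is the 16th of each month.
Next: January 2014 → Jan 16 2014.
February 2014: Feb 16 2014.
March 2014: Mar 16 2014.

Jan 16 2014, Feb 16 2014, Mar 16 2014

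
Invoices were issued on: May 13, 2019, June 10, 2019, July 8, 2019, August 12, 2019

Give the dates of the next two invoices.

Gaps: 28, 28, 35 days — a mix of 28 and 35. Every date is a Monday.
Each is the 2nd Monday of its month.
September 2019 — 2nd Monday is September 9, 2019.
October 2019 — 2nd Monday is October 14, 2019.

September 9, 2019; October 14, 2019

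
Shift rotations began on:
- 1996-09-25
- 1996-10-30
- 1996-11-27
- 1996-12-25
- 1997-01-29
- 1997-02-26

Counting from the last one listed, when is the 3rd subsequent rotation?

All Wednesdays; the gaps (35, 28, 28, 35, 28) vary with month length.
This is the last Wednesday of each month.
March 1997 ends with Wednesday 1997-03-26.
April 1997 ends with Wednesday 1997-04-30.
Last Wednesday of May 1997: 1997-05-28.

1997-05-28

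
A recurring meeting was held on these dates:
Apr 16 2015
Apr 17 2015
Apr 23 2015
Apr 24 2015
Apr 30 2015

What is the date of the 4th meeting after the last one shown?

Gaps: 1, 6, 1, 6 days — not constant, but cyclic with period 2.
The events fall on every Thursday and Friday.
Next Friday: May 1 2015.
Next Thursday: May 7 2015.
Next Friday: May 8 2015.
The following Thursday is May 14 2015.

May 14 2015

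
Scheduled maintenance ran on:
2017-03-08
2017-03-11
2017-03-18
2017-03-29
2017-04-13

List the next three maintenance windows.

2017-05-02, 2017-05-25, 2017-06-21

Intervals are 3, 7, 11, 15 days — an arithmetic progression with common difference 4.
Next gap: 19 days. 2017-04-13 + 19 days = 2017-05-02.
Next gap: 23 days. 2017-05-02 + 23 days = 2017-05-25.
Next gap: 27 days. 2017-05-25 + 27 days = 2017-06-21.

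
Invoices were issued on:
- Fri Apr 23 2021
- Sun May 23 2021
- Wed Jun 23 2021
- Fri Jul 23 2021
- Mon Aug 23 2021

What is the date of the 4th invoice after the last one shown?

Gaps: 30, 31, 30, 31 days — not constant. Every event is on the 23rd of the month.
Pattern: the 23rd of each month.
Next: September 2021 → Thu Sep 23 2021.
October 2021: Sat Oct 23 2021.
November 2021: Tue Nov 23 2021.
Next: December 2021 → Thu Dec 23 2021.

Thu Dec 23 2021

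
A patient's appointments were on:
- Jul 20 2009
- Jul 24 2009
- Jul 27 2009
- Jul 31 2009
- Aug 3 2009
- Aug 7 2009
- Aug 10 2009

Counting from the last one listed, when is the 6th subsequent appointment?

The gap pattern 4, 3, 4, 3, 4, 3 repeats every 2 events.
These are the Mondays and Fridays of each week.
Next Friday: Aug 14 2009.
Next Monday: Aug 17 2009.
Next Friday: Aug 21 2009.
Next Monday: Aug 24 2009.
Next Friday: Aug 28 2009.
The following Monday is Aug 31 2009.

Aug 31 2009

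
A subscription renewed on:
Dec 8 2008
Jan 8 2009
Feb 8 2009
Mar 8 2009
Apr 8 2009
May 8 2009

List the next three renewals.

Jun 8 2009, Jul 8 2009, Aug 8 2009

The day-of-month is always 8 (31, 31, 28, 31, 30 days between events).
So this recurs on the 8th of each month.
Next: June 2009 → Jun 8 2009.
July 2009: Jul 8 2009.
Next: August 2009 → Aug 8 2009.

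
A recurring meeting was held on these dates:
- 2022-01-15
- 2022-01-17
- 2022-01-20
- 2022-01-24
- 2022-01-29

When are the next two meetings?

Gaps: 2, 3, 4, 5 days — each gap is 1 larger than the previous one.
Next gap: 6 days. 2022-01-29 + 6 days = 2022-02-04.
Next gap: 7 days. 2022-02-04 + 7 days = 2022-02-11.

2022-02-04, 2022-02-11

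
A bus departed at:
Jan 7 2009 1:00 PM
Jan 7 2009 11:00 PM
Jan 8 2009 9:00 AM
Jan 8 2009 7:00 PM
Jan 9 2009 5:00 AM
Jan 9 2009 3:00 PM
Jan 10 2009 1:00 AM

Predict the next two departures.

Jan 10 2009 11:00 AM, Jan 10 2009 9:00 PM

Gaps: 10, 10, 10, 10, 10, 10 hours — each event is 10 hours after the previous one.
Jan 10 2009 1:00 AM + 10 h = Jan 10 2009 11:00 AM.
Jan 10 2009 11:00 AM + 10 h = Jan 10 2009 9:00 PM.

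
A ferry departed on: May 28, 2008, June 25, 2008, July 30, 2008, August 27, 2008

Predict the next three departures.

September 24, 2008; October 29, 2008; November 26, 2008

These are Wednesdays with 28, 35, 28-day gaps.
Each is the final Wednesday of its month — July 30, 2008 is past the 28th, so '4th Wednesday' doesn't fit.
September 2008 ends with Wednesday September 24, 2008.
October 2008 ends with Wednesday October 29, 2008.
November 2008 ends with Wednesday November 26, 2008.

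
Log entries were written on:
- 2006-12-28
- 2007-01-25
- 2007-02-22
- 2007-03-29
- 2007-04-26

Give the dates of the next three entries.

2007-05-31, 2007-06-28, 2007-07-26

These are Thursdays with 28, 28, 35, 28-day gaps.
Each is the final Thursday of its month — 2007-03-29 is past the 28th, so '4th Thursday' doesn't fit.
Last Thursday of May 2007: 2007-05-31.
Last Thursday of June 2007: 2007-06-28.
Last Thursday of July 2007: 2007-07-26.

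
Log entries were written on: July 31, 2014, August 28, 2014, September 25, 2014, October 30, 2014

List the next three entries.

All Thursdays; the gaps (28, 28, 35) vary with month length.
This is the last Thursday of each month.
Last Thursday of November 2014: November 27, 2014.
Last Thursday of December 2014: December 25, 2014.
January 2015 ends with Thursday January 29, 2015.

November 27, 2014; December 25, 2014; January 29, 2015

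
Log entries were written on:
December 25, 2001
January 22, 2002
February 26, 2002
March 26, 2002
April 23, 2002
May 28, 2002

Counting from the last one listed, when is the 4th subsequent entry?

All dates are Tuesdays, 28, 35, 28, 28, 35 days apart.
Specifically, the 4th Tuesday of each month.
4th Tuesday of June 2002: June 25, 2002.
4th Tuesday of July 2002: July 23, 2002.
August 2002 — 4th Tuesday is August 27, 2002.
September 2002 — 4th Tuesday is September 24, 2002.

September 24, 2002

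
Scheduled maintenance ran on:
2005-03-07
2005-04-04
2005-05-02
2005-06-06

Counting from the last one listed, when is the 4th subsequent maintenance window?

2005-10-03

Gaps: 28, 28, 35 days — a mix of 28 and 35. Every date is a Monday.
Each is the 1st Monday of its month.
1st Monday of July 2005: 2005-07-04.
August 2005 — 1st Monday is 2005-08-01.
1st Monday of September 2005: 2005-09-05.
1st Monday of October 2005: 2005-10-03.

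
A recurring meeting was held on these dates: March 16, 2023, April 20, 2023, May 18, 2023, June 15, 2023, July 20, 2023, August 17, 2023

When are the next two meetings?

Gaps: 35, 28, 28, 35, 28 days — a mix of 28 and 35. Every date is a Thursday.
Each is the 3rd Thursday of its month.
September 2023 — 3rd Thursday is September 21, 2023.
October 2023 — 3rd Thursday is October 19, 2023.

September 21, 2023; October 19, 2023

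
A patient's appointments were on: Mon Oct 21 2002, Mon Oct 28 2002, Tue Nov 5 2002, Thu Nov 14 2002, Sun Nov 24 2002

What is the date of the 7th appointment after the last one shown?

Sun Mar 2 2003

Gaps: 7, 8, 9, 10 days — each gap is 1 larger than the previous one.
Next gap: 11 days. Sun Nov 24 2002 + 11 days = Thu Dec 5 2002.
Next gap: 12 days. Thu Dec 5 2002 + 12 days = Tue Dec 17 2002.
Next gap: 13 days. Tue Dec 17 2002 + 13 days = Mon Dec 30 2002.
Next gap: 14 days. Mon Dec 30 2002 + 14 days = Mon Jan 13 2003.
Next gap: 15 days. Mon Jan 13 2003 + 15 days = Tue Jan 28 2003.
Next gap: 16 days. Tue Jan 28 2003 + 16 days = Thu Feb 13 2003.
Next gap: 17 days. Thu Feb 13 2003 + 17 days = Sun Mar 2 2003.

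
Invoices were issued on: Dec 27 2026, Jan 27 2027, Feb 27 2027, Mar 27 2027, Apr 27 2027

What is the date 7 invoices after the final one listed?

The day-of-month is always 27 (31, 31, 28, 31 days between events).
So this recurs on the 27th of each month.
May 2027: May 27 2027.
Next: June 2027 → Jun 27 2027.
July 2027: Jul 27 2027.
Next: August 2027 → Aug 27 2027.
Next: September 2027 → Sep 27 2027.
October 2027: Oct 27 2027.
Next: November 2027 → Nov 27 2027.

Nov 27 2027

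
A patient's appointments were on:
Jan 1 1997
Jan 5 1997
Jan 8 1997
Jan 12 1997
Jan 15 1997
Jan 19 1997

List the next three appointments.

Jan 22 1997, Jan 26 1997, Jan 29 1997

Every event lands on a Wednesday or Sunday (gaps cycle 4, 3, 4, 3, 4).
So the schedule is: every Wednesday and Sunday.
Next Wednesday: Jan 22 1997.
The following Sunday is Jan 26 1997.
Next Wednesday: Jan 29 1997.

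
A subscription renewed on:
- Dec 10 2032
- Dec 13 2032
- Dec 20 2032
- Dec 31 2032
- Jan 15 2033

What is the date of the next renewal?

Feb 3 2033

Gaps: 3, 7, 11, 15 days — each gap is 4 larger than the previous one.
Next gap: 19 days. Jan 15 2033 + 19 days = Feb 3 2033.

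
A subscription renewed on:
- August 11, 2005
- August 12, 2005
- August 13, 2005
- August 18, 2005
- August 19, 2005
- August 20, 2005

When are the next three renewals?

Gaps: 1, 1, 5, 1, 1 days — not constant, but cyclic with period 3.
The events fall on every Thursday, Friday and Saturday.
Next Thursday: August 25, 2005.
The following Friday is August 26, 2005.
The following Saturday is August 27, 2005.

August 25, 2005; August 26, 2005; August 27, 2005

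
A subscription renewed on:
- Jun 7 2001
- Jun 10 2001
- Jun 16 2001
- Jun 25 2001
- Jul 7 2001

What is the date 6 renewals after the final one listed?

Nov 19 2001

Intervals are 3, 6, 9, 12 days — an arithmetic progression with common difference 3.
Next gap: 15 days. Jul 7 2001 + 15 days = Jul 22 2001.
Next gap: 18 days. Jul 22 2001 + 18 days = Aug 9 2001.
Next gap: 21 days. Aug 9 2001 + 21 days = Aug 30 2001.
Next gap: 24 days. Aug 30 2001 + 24 days = Sep 23 2001.
Next gap: 27 days. Sep 23 2001 + 27 days = Oct 20 2001.
Next gap: 30 days. Oct 20 2001 + 30 days = Nov 19 2001.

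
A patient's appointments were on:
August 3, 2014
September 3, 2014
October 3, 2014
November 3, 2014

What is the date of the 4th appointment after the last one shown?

March 3, 2015

The day-of-month is always 3 (31, 30, 31 days between events).
So this recurs on the 3rd of each month.
Next: December 2014 → December 3, 2014.
Next: January 2015 → January 3, 2015.
Next: February 2015 → February 3, 2015.
Next: March 2015 → March 3, 2015.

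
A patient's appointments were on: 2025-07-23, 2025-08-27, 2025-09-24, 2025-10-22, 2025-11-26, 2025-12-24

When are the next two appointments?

2026-01-28, 2026-02-25

Gaps: 35, 28, 28, 35, 28 days — a mix of 28 and 35. Every date is a Wednesday.
Each is the 4th Wednesday of its month.
4th Wednesday of January 2026: 2026-01-28.
February 2026 — 4th Wednesday is 2026-02-25.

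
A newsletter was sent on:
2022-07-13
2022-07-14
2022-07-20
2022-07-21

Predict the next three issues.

2022-07-27, 2022-07-28, 2022-08-03

Gaps: 1, 6, 1 days — not constant, but cyclic with period 2.
The events fall on every Wednesday and Thursday.
The following Wednesday is 2022-07-27.
Next Thursday: 2022-07-28.
The following Wednesday is 2022-08-03.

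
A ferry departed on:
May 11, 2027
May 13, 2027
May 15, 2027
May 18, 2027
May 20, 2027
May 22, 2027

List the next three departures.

May 25, 2027; May 27, 2027; May 29, 2027

Gaps: 2, 2, 3, 2, 2 days — not constant, but cyclic with period 3.
The events fall on every Tuesday, Thursday and Saturday.
Next Tuesday: May 25, 2027.
Next Thursday: May 27, 2027.
Next Saturday: May 29, 2027.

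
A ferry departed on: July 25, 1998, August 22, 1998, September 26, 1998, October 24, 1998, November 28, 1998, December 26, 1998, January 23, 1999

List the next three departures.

February 27, 1999; March 27, 1999; April 24, 1999

These are Saturdays at 28- or 35-day spacing (28, 35, 28, 35, 28, 28).
The pattern: 4th Saturday of the month.
4th Saturday of February 1999: February 27, 1999.
4th Saturday of March 1999: March 27, 1999.
April 1999 — 4th Saturday is April 24, 1999.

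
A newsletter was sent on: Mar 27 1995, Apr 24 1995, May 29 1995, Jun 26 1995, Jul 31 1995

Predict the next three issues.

Every date is a Monday; gaps 28, 35, 28, 35 days.
Each is the last Monday of its month (at least one falls on the 29th or later, ruling out '4th Monday').
Last Monday of August 1995: Aug 28 1995.
September 1995 ends with Monday Sep 25 1995.
Last Monday of October 1995: Oct 30 1995.

Aug 28 1995, Sep 25 1995, Oct 30 1995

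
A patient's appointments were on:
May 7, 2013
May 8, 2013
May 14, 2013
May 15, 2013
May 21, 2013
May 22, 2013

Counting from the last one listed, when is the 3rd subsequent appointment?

Every event lands on a Tuesday or Wednesday (gaps cycle 1, 6, 1, 6, 1).
So the schedule is: every Tuesday and Wednesday.
Next Tuesday: May 28, 2013.
The following Wednesday is May 29, 2013.
Next Tuesday: June 4, 2013.

June 4, 2013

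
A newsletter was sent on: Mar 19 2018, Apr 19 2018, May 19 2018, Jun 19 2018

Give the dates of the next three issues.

Jul 19 2018, Aug 19 2018, Sep 19 2018

Each date is the 19th; the gaps (31, 30, 31) track the month lengths.
The rule is the 19th of each month.
Next: July 2018 → Jul 19 2018.
August 2018: Aug 19 2018.
September 2018: Sep 19 2018.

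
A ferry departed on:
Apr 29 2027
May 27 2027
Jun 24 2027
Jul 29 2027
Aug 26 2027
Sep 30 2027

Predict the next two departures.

These are Thursdays with 28, 28, 35, 28, 35-day gaps.
Each is the final Thursday of its month — Apr 29 2027 is past the 28th, so '4th Thursday' doesn't fit.
Last Thursday of October 2027: Oct 28 2027.
November 2027 ends with Thursday Nov 25 2027.

Oct 28 2027, Nov 25 2027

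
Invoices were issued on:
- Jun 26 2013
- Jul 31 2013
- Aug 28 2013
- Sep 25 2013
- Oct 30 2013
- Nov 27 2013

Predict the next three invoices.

All Wednesdays; the gaps (35, 28, 28, 35, 28) vary with month length.
This is the last Wednesday of each month.
Last Wednesday of December 2013: Dec 25 2013.
January 2014 ends with Wednesday Jan 29 2014.
Last Wednesday of February 2014: Feb 26 2014.

Dec 25 2013, Jan 29 2014, Feb 26 2014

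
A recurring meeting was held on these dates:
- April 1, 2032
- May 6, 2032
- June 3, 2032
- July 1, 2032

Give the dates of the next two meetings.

August 5, 2032; September 2, 2032

Gaps: 35, 28, 28 days — a mix of 28 and 35. Every date is a Thursday.
Each is the 1st Thursday of its month.
1st Thursday of August 2032: August 5, 2032.
September 2032 — 1st Thursday is September 2, 2032.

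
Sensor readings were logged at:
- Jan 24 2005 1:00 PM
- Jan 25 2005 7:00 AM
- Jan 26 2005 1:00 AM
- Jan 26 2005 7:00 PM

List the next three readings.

Jan 27 2005 1:00 PM, Jan 28 2005 7:00 AM, Jan 29 2005 1:00 AM

Gaps: 18, 18, 18 hours — each event is 18 hours after the previous one.
Jan 26 2005 7:00 PM + 18 h = Jan 27 2005 1:00 PM.
Jan 27 2005 1:00 PM + 18 h = Jan 28 2005 7:00 AM.
Jan 28 2005 7:00 AM + 18 h = Jan 29 2005 1:00 AM.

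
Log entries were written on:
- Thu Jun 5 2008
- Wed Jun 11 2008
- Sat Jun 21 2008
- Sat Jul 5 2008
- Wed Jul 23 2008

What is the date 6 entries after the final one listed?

Gaps: 6, 10, 14, 18 days — each gap is 4 larger than the previous one.
Next gap: 22 days. Wed Jul 23 2008 + 22 days = Thu Aug 14 2008.
Next gap: 26 days. Thu Aug 14 2008 + 26 days = Tue Sep 9 2008.
Next gap: 30 days. Tue Sep 9 2008 + 30 days = Thu Oct 9 2008.
Next gap: 34 days. Thu Oct 9 2008 + 34 days = Wed Nov 12 2008.
Next gap: 38 days. Wed Nov 12 2008 + 38 days = Sat Dec 20 2008.
Next gap: 42 days. Sat Dec 20 2008 + 42 days = Sat Jan 31 2009.

Sat Jan 31 2009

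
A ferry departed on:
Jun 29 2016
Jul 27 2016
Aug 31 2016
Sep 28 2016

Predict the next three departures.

These are Wednesdays with 28, 35, 28-day gaps.
Each is the final Wednesday of its month — Jun 29 2016 is past the 28th, so '4th Wednesday' doesn't fit.
Last Wednesday of October 2016: Oct 26 2016.
Last Wednesday of November 2016: Nov 30 2016.
December 2016 ends with Wednesday Dec 28 2016.

Oct 26 2016, Nov 30 2016, Dec 28 2016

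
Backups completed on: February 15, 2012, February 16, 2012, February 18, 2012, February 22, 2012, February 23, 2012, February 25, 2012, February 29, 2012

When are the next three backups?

Every event lands on a Wednesday or Thursday or Saturday (gaps cycle 1, 2, 4, 1, 2, 4).
So the schedule is: every Wednesday, Thursday and Saturday.
Next Thursday: March 1, 2012.
Next Saturday: March 3, 2012.
Next Wednesday: March 7, 2012.

March 1, 2012; March 3, 2012; March 7, 2012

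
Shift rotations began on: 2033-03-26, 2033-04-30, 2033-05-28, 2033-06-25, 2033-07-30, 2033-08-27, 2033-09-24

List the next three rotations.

2033-10-29, 2033-11-26, 2033-12-31

All Saturdays; the gaps (35, 28, 28, 35, 28, 28) vary with month length.
This is the last Saturday of each month.
Last Saturday of October 2033: 2033-10-29.
November 2033 ends with Saturday 2033-11-26.
December 2033 ends with Saturday 2033-12-31.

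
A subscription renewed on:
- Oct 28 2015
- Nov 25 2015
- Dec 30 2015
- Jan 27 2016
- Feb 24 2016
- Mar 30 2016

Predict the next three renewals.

These are Wednesdays with 28, 35, 28, 28, 35-day gaps.
Each is the final Wednesday of its month — Dec 30 2015 is past the 28th, so '4th Wednesday' doesn't fit.
April 2016 ends with Wednesday Apr 27 2016.
May 2016 ends with Wednesday May 25 2016.
Last Wednesday of June 2016: Jun 29 2016.

Apr 27 2016, May 25 2016, Jun 29 2016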